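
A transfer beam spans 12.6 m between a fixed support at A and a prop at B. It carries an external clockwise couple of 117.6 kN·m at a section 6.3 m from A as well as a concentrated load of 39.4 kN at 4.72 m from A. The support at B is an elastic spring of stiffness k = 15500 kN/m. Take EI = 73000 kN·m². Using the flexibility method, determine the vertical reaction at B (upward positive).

R_B = 17.63 kN

Remove the prop at B; the released (primary) structure is a cantilever built in at A.
Downward deflection at the released point B due to the loads:
  clockwise couple 117.6 at a = 6.3: M₀a(2L − a)/(2EI) = 7001/EI
  point load 39.4 at a = 4.72: Pa²(3L − a)/(6EI) = 4839/EI
  δ_0 = 11841/EI
Flexibility coefficient — unit upward force at B: δ_{BB} = L³/(3EI) = 666.8/EI.
With EI = 73000 kN·m²: δ_0 = 0.1622 m and δ_{BB} = 0.009134 m/kN.
Compatibility — the spring shortens by R_B/k under the reaction it provides: δ_0 − R_B·δ_{BB} = R_B/k. With 1/k = 0.000065 m/kN, R_B = δ_0 / (δ_{BB} + 1/k) = 0.1622 / (0.009134 + 0.000065) = 17.63 kN.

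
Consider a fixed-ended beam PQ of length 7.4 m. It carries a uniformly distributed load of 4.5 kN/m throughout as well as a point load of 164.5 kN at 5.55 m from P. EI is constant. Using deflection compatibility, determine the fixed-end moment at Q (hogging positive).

Take the two fixed-end moments M_P, M_Q as redundants; the released structure is the simple span PQ.
End rotations of the released simple span under the applied load (×1/EI):
  at P: UDL 4.5: wL³/(24EI) = 75.98/EI
  at Q: UDL 4.5: wL³/(24EI) = 75.98/EI
  at P: point load 164.5 at a = 5.55: Pab(L + b)/(6LEI) = 351.9/EI
  at Q: point load 164.5 at a = 5.55: Pab(L + a)/(6LEI) = 492.6/EI
  θ_P0 = 427.9/EI,  θ_Q0 = 568.6/EI
Flexibility coefficients: a unit moment at one end gives L/(3EI) there and L/(6EI) at the far end, so f₁₁ = f₂₂ = 2.467/EI and f₁₂ = f₂₁ = 1.233/EI.
Compatibility — zero rotation at each built-in end:
  2.467 M_P + 1.233 M_Q = 427.9
  1.233 M_P + 2.467 M_Q = 568.6
Solving the pair gives M_P = 77.6 kN·m and M_Q = 191.7 kN·m (hogging).

M_Q = 191.7 kN·m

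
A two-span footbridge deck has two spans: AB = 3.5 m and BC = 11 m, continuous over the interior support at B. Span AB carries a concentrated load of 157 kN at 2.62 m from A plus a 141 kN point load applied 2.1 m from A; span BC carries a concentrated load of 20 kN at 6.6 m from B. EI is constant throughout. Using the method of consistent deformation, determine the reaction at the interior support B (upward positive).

R_B = 237.5 kN

Release continuity at B by inserting a hinge; the redundant is the internal moment M_B. The primary structure is two simply-supported spans AB and BC.
End slopes at the hinge B, treating each span as simply supported:
  span AB: point load 157 at a = 2.62: Pab(L + a)/(6LEI) = 105.5/EI
  span AB: point load 141 at a = 2.1: Pab(L + a)/(6LEI) = 110.5/EI
  span BC: point load 20 at a = 6.6: Pab(L + b)/(6LEI) = 135.5/EI
  relative rotation θ_0 = (216 + 135.5)/EI = 351.6/EI
A unit hogging moment at B produces rotation L₁/(3EI) + L₂/(3EI) = 4.833/EI.
Compatibility: M_B·(L₁+L₂)/(3EI) = θ_0, giving M_B = 72.74 kN·m (hogging).
Span AB, ΣM about A with M_B applied at B: R_B^{AB}·3.5 = 707.4 + 72.74, so R_B^{AB} = 222.9 kN and R_A = 298 − 222.9 = 75.09 kN.
Span BC, ΣM about C: R_B^{BC}·11 = 88 + 72.74, so R_B^{BC} = 14.61 kN and R_C = 20 − 14.61 = 5.388 kN.
R_B = 222.9 + 14.61 = 237.5 kN.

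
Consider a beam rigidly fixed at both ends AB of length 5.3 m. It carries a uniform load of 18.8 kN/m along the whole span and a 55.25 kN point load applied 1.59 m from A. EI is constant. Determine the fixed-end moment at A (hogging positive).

M_A = 87.05 kN·m

Release both end moments; the primary structure is a simply-supported span AB with redundants M_A and M_B.
On the primary (simply-supported) span, the end slopes from the loading are:
  at A: UDL 18.8: wL³/(24EI) = 116.6/EI
  at B: UDL 18.8: wL³/(24EI) = 116.6/EI
  at A: point load 55.25 at a = 1.59: Pab(L + b)/(6LEI) = 92.34/EI
  at B: point load 55.25 at a = 1.59: Pab(L + a)/(6LEI) = 70.61/EI
  θ_A0 = 209/EI,  θ_B0 = 187.2/EI
Flexibility coefficients: a unit moment at one end gives L/(3EI) there and L/(6EI) at the far end, so f₁₁ = f₂₂ = 1.767/EI and f₁₂ = f₂₁ = 0.8833/EI.
Compatibility — zero rotation at each built-in end:
  1.767 M_A + 0.8833 M_B = 209
  0.8833 M_A + 1.767 M_B = 187.2
Solving the pair gives M_A = 87.05 kN·m and M_B = 62.46 kN·m (hogging).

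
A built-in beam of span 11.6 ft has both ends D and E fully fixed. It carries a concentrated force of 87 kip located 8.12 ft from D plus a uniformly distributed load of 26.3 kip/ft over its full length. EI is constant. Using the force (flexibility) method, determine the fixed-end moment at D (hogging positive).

Take the two fixed-end moments M_D, M_E as redundants; the released structure is the simple span DE.
Simple-span end rotations at D and E under the given loads:
  at D: point load 87 at a = 8.12: Pab(L + b)/(6LEI) = 532.7/EI
  at E: point load 87 at a = 8.12: Pab(L + a)/(6LEI) = 696.5/EI
  at D: UDL 26.3: wL³/(24EI) = 1710/EI
  at E: UDL 26.3: wL³/(24EI) = 1710/EI
  θ_D0 = 2243/EI,  θ_E0 = 2407/EI
Flexibility coefficients: a unit moment at one end gives L/(3EI) there and L/(6EI) at the far end, so f₁₁ = f₂₂ = 3.867/EI and f₁₂ = f₂₁ = 1.933/EI.
Compatibility — zero rotation at each built-in end:
  3.867 M_D + 1.933 M_E = 2243
  1.933 M_D + 3.867 M_E = 2407
Solving the pair gives M_D = 358.5 kip·ft and M_E = 443.3 kip·ft (hogging).

M_D = 358.5 kip·ft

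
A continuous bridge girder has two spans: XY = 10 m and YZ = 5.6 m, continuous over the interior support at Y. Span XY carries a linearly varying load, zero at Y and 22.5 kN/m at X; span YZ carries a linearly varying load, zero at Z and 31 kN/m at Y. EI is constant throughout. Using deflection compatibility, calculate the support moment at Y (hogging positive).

M_Y = 107.4 kN·m

Take M_Y as the redundant. Released structure: two simple spans XY and YZ with a hinge at Y.
End slopes at the hinge Y, treating each span as simply supported:
  span XY: triangular load, peak 22.5: 7w₀L³/(360EI) = 437.5/EI
  span YZ: triangular load, peak 31: w₀L³/(45EI) = 121/EI
  relative rotation θ_0 = (437.5 + 121)/EI = 558.5/EI
A unit hogging moment at Y produces rotation L₁/(3EI) + L₂/(3EI) = 5.2/EI.
Compatibility: M_Y·(L₁+L₂)/(3EI) = θ_0, giving M_Y = 107.4 kN·m (hogging).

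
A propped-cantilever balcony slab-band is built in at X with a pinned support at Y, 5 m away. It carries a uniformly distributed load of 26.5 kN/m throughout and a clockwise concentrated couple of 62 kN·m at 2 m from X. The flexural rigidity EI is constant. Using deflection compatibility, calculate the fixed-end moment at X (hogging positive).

Release the roller at Y. Primary structure: cantilever fixed at X.
Free-end deflection of the primary structure under the applied loading (downward +):
  UDL 26.5: wL⁴/(8EI) = 2070/EI
  clockwise couple 62 at a = 2: M₀a(2L − a)/(2EI) = 496/EI
  δ_0 = 2566/EI
Flexibility coefficient — unit upward force at Y: δ_{YY} = L³/(3EI) = 41.67/EI.
The prop prevents deflection at Y: R_Y = δ_0/δ_{YY} = 2566/41.67 = 61.59 kN.
Moment equilibrium about X: M_X = Σ(load moments about X) − R_Y·L = 393.2 − 61.59×5 = 85.29 kN·m.

M_X = 85.29 kN·m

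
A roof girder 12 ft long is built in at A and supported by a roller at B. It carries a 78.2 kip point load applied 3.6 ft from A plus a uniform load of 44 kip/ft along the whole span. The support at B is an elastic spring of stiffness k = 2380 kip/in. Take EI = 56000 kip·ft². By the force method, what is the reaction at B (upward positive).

R_B = 206.8 kip

Release the roller at B. Primary structure: cantilever fixed at A.
Free-end deflection of the primary structure under the applied loading (downward +):
  point load 78.2 at a = 3.6: Pa²(3L − a)/(6EI) = 5473/EI
  UDL 44: wL⁴/(8EI) = 114048/EI
  δ_0 = 119521/EI
Tip deflection under a unit load at B: L³/(3EI) = 576/EI.
With EI = 56000 kip·ft²: δ_0 = 2.1343 ft and δ_{BB} = 0.010286 ft/kip.
Compatibility — the spring shortens by R_B/k under the reaction it provides: δ_0 − R_B·δ_{BB} = R_B/k. With 1/k = 1/(2380×12) ft/kip = 0.000035 ft/kip, R_B = δ_0 / (δ_{BB} + 1/k) = 2.1343 / (0.010286 + 0.000035) = 206.8 kip.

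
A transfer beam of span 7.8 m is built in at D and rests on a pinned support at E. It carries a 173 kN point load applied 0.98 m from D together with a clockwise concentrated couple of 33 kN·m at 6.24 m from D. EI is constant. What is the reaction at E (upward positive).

Remove the prop at E; the released (primary) structure is a cantilever built in at D.
Deflection at E on the released cantilever, summing each load's contribution:
  point load 173 at a = 0.98: Pa²(3L − a)/(6EI) = 620.8/EI
  clockwise couple 33 at a = 6.24: M₀a(2L − a)/(2EI) = 963.7/EI
  δ_0 = 1585/EI
Tip deflection under a unit load at E: L³/(3EI) = 158.2/EI.
Compatibility at E: δ_0 − R_E·δ_{EE} = 0, so R_E = 1585/158.2 = 10.02 kN.

R_E = 10.02 kN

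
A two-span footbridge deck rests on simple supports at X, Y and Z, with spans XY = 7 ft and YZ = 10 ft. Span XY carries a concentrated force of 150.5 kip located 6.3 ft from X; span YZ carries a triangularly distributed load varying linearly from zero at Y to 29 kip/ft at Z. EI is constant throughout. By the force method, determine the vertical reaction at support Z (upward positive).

R_Z = 83.01 kip

Insert a hinge at Y; M_Y is the redundant, and each span becomes simply supported.
End slopes at the hinge Y, treating each span as simply supported:
  span XY: point load 150.5 at a = 6.3: Pab(L + a)/(6LEI) = 210.2/EI
  span YZ: triangular load, peak 29: 7w₀L³/(360EI) = 563.9/EI
  relative rotation θ_0 = (210.2 + 563.9)/EI = 774.1/EI
A unit hogging moment at Y produces rotation L₁/(3EI) + L₂/(3EI) = 5.667/EI.
Slope continuity at Y: θ_0 = M_Y·5.667/EI, so M_Y = 774.1/5.667 = 136.6 kip·ft (hogging).
Span YZ, ΣM about Z: R_Y^{YZ}·10 = 483.3 + 136.6, so R_Y^{YZ} = 61.99 kip and R_Z = 145 − 61.99 = 83.01 kip.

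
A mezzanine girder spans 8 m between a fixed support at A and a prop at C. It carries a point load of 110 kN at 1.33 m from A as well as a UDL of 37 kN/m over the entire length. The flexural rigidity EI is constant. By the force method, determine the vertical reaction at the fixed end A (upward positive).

Remove the prop at C; the released (primary) structure is a cantilever built in at A.
Free-end deflection of the primary structure under the applied loading (downward +):
  point load 110 at a = 1.33: Pa²(3L − a)/(6EI) = 735.2/EI
  UDL 37: wL⁴/(8EI) = 18944/EI
  δ_0 = 19679/EI
Flexibility coefficient — unit upward force at C: δ_{CC} = L³/(3EI) = 170.7/EI.
The prop prevents deflection at C: R_C = δ_0/δ_{CC} = 19679/170.7 = 115.3 kN.
Vertical equilibrium: R_A = ΣP − R_C = 406 − 115.3 = 290.7 kN.

R_A = 290.7 kN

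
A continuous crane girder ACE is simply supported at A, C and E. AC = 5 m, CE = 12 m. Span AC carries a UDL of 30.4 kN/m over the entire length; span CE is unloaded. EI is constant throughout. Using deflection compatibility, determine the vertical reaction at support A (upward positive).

R_A = 70.41 kN

Take M_C as the redundant. Released structure: two simple spans AC and CE with a hinge at C.
Discontinuity in slope at C on the released structure — sum the simple-span end rotations:
  span AC: UDL 30.4: wL³/(24EI) = 158.3/EI
  relative rotation θ_0 = (158.3 + 0)/EI = 158.3/EI
A unit hogging moment at C produces rotation L₁/(3EI) + L₂/(3EI) = 5.667/EI.
Slope continuity at C: θ_0 = M_C·5.667/EI, so M_C = 158.3/5.667 = 27.94 kN·m (hogging).
Span AC, ΣM about A with M_C applied at C: R_C^{AC}·5 = 380 + 27.94, so R_C^{AC} = 81.59 kN and R_A = 152 − 81.59 = 70.41 kN.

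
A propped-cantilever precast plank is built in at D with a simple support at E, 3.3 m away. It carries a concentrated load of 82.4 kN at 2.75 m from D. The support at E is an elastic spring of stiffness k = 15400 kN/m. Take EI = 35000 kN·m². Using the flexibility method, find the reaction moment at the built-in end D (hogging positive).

Remove the prop at E; the released (primary) structure is a cantilever built in at D.
Deflection at E on the released cantilever, summing each load's contribution:
  point load 82.4 at a = 2.75: Pa²(3L − a)/(6EI) = 742.6/EI
Tip deflection under a unit load at E: L³/(3EI) = 11.98/EI.
With EI = 35000 kN·m²: δ_0 = 0.021217 m and δ_{EE} = 0.000342 m/kN.
Compatibility — the spring shortens by R_E/k under the reaction it provides: δ_0 − R_E·δ_{EE} = R_E/k. With 1/k = 0.000065 m/kN, R_E = δ_0 / (δ_{EE} + 1/k) = 0.021217 / (0.000342 + 0.000065) = 52.11 kN.
Moment equilibrium about D: M_D = Σ(load moments about D) − R_E·L = 226.6 − 52.11×3.3 = 54.65 kN·m.

M_D = 54.65 kN·m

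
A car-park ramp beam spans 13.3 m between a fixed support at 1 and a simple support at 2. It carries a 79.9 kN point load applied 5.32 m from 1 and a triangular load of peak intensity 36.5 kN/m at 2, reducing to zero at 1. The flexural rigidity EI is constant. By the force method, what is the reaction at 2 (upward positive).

R_2 = 150.1 kN

Remove the prop at 2; the released (primary) structure is a cantilever built in at 1.
Downward deflection at the released point 2 due to the loads:
  point load 79.9 at a = 5.32: Pa²(3L − a)/(6EI) = 13033/EI
  triangular load, peak 36.5 at the free end: 11w₀L⁴/(120EI) = 104691/EI
  δ_0 = 117724/EI
Tip deflection under a unit load at 2: L³/(3EI) = 784.2/EI.
Compatibility at 2: δ_0 − R_2·δ_{22} = 0, so R_2 = 117724/784.2 = 150.1 kN.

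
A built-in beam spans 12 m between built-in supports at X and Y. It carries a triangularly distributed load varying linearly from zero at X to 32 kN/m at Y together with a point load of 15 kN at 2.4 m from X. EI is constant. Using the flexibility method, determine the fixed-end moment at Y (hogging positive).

Release both end moments; the primary structure is a simply-supported span XY with redundants M_X and M_Y.
Simple-span end rotations at X and Y under the given loads:
  at X: triangular load, peak 32: 7w₀L³/(360EI) = 1075/EI
  at Y: triangular load, peak 32: w₀L³/(45EI) = 1229/EI
  at X: point load 15 at a = 2.4: Pab(L + b)/(6LEI) = 103.7/EI
  at Y: point load 15 at a = 2.4: Pab(L + a)/(6LEI) = 69.12/EI
  θ_X0 = 1179/EI,  θ_Y0 = 1298/EI
Flexibility coefficients: a unit moment at one end gives L/(3EI) there and L/(6EI) at the far end, so f₁₁ = f₂₂ = 4/EI and f₁₂ = f₂₁ = 2/EI.
Compatibility — zero rotation at each built-in end:
  4 M_X + 2 M_Y = 1179
  2 M_X + 4 M_Y = 1298
Solving the pair gives M_X = 176.6 kN·m and M_Y = 236.2 kN·m (hogging).

M_Y = 236.2 kN·m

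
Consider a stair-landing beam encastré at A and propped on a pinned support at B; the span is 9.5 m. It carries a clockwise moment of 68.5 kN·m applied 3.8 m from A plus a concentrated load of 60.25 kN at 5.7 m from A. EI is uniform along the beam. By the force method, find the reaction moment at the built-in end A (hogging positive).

Remove the prop at B; the released (primary) structure is a cantilever built in at A.
Free-end deflection of the primary structure under the applied loading (downward +):
  clockwise couple 68.5 at a = 3.8: M₀a(2L − a)/(2EI) = 1978/EI
  point load 60.25 at a = 5.7: Pa²(3L − a)/(6EI) = 7439/EI
  δ_0 = 9417/EI
Flexibility coefficient — unit upward force at B: δ_{BB} = L³/(3EI) = 285.8/EI.
The prop prevents deflection at B: R_B = δ_0/δ_{BB} = 9417/285.8 = 32.95 kN.
Moment equilibrium about A: M_A = Σ(load moments about A) − R_B·L = 411.9 − 32.95×9.5 = 98.9 kN·m.

M_A = 98.9 kN·m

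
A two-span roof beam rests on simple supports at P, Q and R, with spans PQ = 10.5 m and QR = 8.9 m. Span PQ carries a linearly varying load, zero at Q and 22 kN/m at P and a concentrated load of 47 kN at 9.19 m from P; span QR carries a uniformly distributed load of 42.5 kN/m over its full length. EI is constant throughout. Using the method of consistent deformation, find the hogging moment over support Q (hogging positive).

M_Q = 297 kN·m

Take M_Q as the redundant. Released structure: two simple spans PQ and QR with a hinge at Q.
End slopes at the hinge Q, treating each span as simply supported:
  span PQ: triangular load, peak 22: 7w₀L³/(360EI) = 495.2/EI
  span PQ: point load 47 at a = 9.19: Pab(L + a)/(6LEI) = 176.8/EI
  span QR: UDL 42.5: wL³/(24EI) = 1248/EI
  relative rotation θ_0 = (672.1 + 1248)/EI = 1920/EI
A unit hogging moment at Q produces rotation L₁/(3EI) + L₂/(3EI) = 6.467/EI.
Compatibility: M_Q·(L₁+L₂)/(3EI) = θ_0, giving M_Q = 297 kN·m (hogging).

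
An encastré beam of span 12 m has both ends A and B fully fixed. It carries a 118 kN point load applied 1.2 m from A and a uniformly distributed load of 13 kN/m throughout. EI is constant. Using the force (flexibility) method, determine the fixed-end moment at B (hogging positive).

M_B = 168.7 kN·m

Take the two fixed-end moments M_A, M_B as redundants; the released structure is the simple span AB.
On the primary (simply-supported) span, the end slopes from the loading are:
  at A: point load 118 at a = 1.2: Pab(L + b)/(6LEI) = 484.3/EI
  at B: point load 118 at a = 1.2: Pab(L + a)/(6LEI) = 280.4/EI
  at A: UDL 13: wL³/(24EI) = 936/EI
  at B: UDL 13: wL³/(24EI) = 936/EI
  θ_A0 = 1420/EI,  θ_B0 = 1216/EI
Flexibility coefficients: a unit moment at one end gives L/(3EI) there and L/(6EI) at the far end, so f₁₁ = f₂₂ = 4/EI and f₁₂ = f₂₁ = 2/EI.
Compatibility — zero rotation at each built-in end:
  4 M_A + 2 M_B = 1420
  2 M_A + 4 M_B = 1216
Solving the pair gives M_A = 270.7 kN·m and M_B = 168.7 kN·m (hogging).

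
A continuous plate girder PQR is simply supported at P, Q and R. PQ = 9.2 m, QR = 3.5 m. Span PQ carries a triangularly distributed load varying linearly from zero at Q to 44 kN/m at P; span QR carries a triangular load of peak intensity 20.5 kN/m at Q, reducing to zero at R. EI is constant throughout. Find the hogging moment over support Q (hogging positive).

M_Q = 162 kN·m

Take M_Q as the redundant. Released structure: two simple spans PQ and QR with a hinge at Q.
End slopes at the hinge Q, treating each span as simply supported:
  span PQ: triangular load, peak 44: 7w₀L³/(360EI) = 666.2/EI
  span QR: triangular load, peak 20.5: w₀L³/(45EI) = 19.53/EI
  relative rotation θ_0 = (666.2 + 19.53)/EI = 685.7/EI
A unit hogging moment at Q produces rotation L₁/(3EI) + L₂/(3EI) = 4.233/EI.
Slope continuity at Q: θ_0 = M_Q·4.233/EI, so M_Q = 685.7/4.233 = 162 kN·m (hogging).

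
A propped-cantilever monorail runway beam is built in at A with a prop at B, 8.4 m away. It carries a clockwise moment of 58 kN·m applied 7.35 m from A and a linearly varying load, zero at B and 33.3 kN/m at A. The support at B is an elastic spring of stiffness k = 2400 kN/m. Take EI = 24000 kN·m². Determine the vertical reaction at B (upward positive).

R_B = 36.33 kN

Choose R_B as the redundant. The primary structure is the cantilever fixed at A.
Downward deflection at the released point B due to the loads:
  clockwise couple 58 at a = 7.35: M₀a(2L − a)/(2EI) = 2014/EI
  triangular load, peak 33.3 at the fixed end: w₀L⁴/(30EI) = 5526/EI
  δ_0 = 7541/EI
Flexibility coefficient — unit upward force at B: δ_{BB} = L³/(3EI) = 197.6/EI.
With EI = 24000 kN·m²: δ_0 = 0.31419 m and δ_{BB} = 0.008232 m/kN.
Compatibility — the spring shortens by R_B/k under the reaction it provides: δ_0 − R_B·δ_{BB} = R_B/k. With 1/k = 0.000417 m/kN, R_B = δ_0 / (δ_{BB} + 1/k) = 0.31419 / (0.008232 + 0.000417) = 36.33 kN.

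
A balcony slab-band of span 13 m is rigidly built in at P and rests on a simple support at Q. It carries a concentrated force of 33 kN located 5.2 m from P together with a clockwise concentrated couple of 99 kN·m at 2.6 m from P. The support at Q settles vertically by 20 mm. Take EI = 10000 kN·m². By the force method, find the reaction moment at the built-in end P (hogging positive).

M_P = 131.5 kN·m

Choose R_Q as the redundant. The primary structure is the cantilever fixed at P.
Free-end deflection of the primary structure under the applied loading (downward +):
  point load 33 at a = 5.2: Pa²(3L − a)/(6EI) = 5027/EI
  clockwise couple 99 at a = 2.6: M₀a(2L − a)/(2EI) = 3012/EI
  δ_0 = 8038/EI
Tip deflection under a unit load at Q: L³/(3EI) = 732.3/EI.
With EI = 10000 kN·m²: δ_0 = 0.80383 m and δ_{QQ} = 0.073233 m/kN.
Compatibility — the beam at Q must follow the support down by 0.02 m: δ_0 − R_Q·δ_{QQ} = 0.02, so R_Q = (0.80383 − 0.02)/0.073233 = 10.7 kN.
Moment equilibrium about P: M_P = Σ(load moments about P) − R_Q·L = 270.6 − 10.7×13 = 131.5 kN·m.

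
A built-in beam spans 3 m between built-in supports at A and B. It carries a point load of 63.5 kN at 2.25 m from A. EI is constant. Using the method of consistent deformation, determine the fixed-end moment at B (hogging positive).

Release both end moments; the primary structure is a simply-supported span AB with redundants M_A and M_B.
Simple-span end rotations at A and B under the given loads:
  at A: point load 63.5 at a = 2.25: Pab(L + b)/(6LEI) = 22.32/EI
  at B: point load 63.5 at a = 2.25: Pab(L + a)/(6LEI) = 31.25/EI
  θ_A0 = 22.32/EI,  θ_B0 = 31.25/EI
Flexibility coefficients: a unit moment at one end gives L/(3EI) there and L/(6EI) at the far end, so f₁₁ = f₂₂ = 1/EI and f₁₂ = f₂₁ = 0.5/EI.
Compatibility — zero rotation at each built-in end:
  1 M_A + 0.5 M_B = 22.32
  0.5 M_A + 1 M_B = 31.25
Solving the pair gives M_A = 8.93 kN·m and M_B = 26.79 kN·m (hogging).

M_B = 26.79 kN·m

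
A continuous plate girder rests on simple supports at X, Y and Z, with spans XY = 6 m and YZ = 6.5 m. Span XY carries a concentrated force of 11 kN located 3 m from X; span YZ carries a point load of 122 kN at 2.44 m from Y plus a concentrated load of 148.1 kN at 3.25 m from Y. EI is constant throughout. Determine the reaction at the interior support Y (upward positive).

R_Y = 212.9 kN

Take M_Y as the redundant. Released structure: two simple spans XY and YZ with a hinge at Y.
Discontinuity in slope at Y on the released structure — sum the simple-span end rotations:
  span XY: point load 11 at a = 3: Pab(L + a)/(6LEI) = 24.75/EI
  span YZ: point load 122 at a = 2.44: Pab(L + b)/(6LEI) = 327.2/EI
  span YZ: point load 148.1 at a = 3.25: Pab(L + b)/(6LEI) = 391.1/EI
  relative rotation θ_0 = (24.75 + 718.3)/EI = 743.1/EI
A unit hogging moment at Y produces rotation L₁/(3EI) + L₂/(3EI) = 4.167/EI.
Compatibility: M_Y·(L₁+L₂)/(3EI) = θ_0, giving M_Y = 178.3 kN·m (hogging).
Span XY, ΣM about X with M_Y applied at Y: R_Y^{XY}·6 = 33 + 178.3, so R_Y^{XY} = 35.22 kN and R_X = 11 − 35.22 = -24.22 kN.
Span YZ, ΣM about Z: R_Y^{YZ}·6.5 = 976.6 + 178.3, so R_Y^{YZ} = 177.7 kN and R_Z = 270.1 − 177.7 = 92.41 kN.
R_Y = 35.22 + 177.7 = 212.9 kN.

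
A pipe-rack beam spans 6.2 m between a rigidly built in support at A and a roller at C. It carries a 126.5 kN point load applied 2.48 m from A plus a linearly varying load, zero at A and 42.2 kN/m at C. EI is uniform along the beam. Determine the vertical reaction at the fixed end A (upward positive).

Release the roller at C. Primary structure: cantilever fixed at A.
Downward deflection at the released point C due to the loads:
  point load 126.5 at a = 2.48: Pa²(3L − a)/(6EI) = 2090/EI
  triangular load, peak 42.2 at the free end: 11w₀L⁴/(120EI) = 5716/EI
  δ_0 = 7806/EI
Flexibility coefficient — unit upward force at C: δ_{CC} = L³/(3EI) = 79.44/EI.
Compatibility at C: δ_0 − R_C·δ_{CC} = 0, so R_C = 7806/79.44 = 98.26 kN.
Vertical equilibrium: R_A = ΣP − R_C = 257.3 − 98.26 = 159.1 kN.

R_A = 159.1 kN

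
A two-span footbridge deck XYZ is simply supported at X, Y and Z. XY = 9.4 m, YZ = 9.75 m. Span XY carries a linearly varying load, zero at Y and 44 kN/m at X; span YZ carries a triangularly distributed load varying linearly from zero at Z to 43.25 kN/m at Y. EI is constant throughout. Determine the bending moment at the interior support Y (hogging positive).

M_Y = 250.9 kN·m

Release continuity at Y by inserting a hinge; the redundant is the internal moment M_Y. The primary structure is two simply-supported spans XY and YZ.
Rotations at Y on the released spans (each span's end-slope, ×1/EI):
  span XY: triangular load, peak 44: 7w₀L³/(360EI) = 710.6/EI
  span YZ: triangular load, peak 43.25: w₀L³/(45EI) = 890.8/EI
  relative rotation θ_0 = (710.6 + 890.8)/EI = 1601/EI
A unit hogging moment at Y produces rotation L₁/(3EI) + L₂/(3EI) = 6.383/EI.
Slope continuity at Y: θ_0 = M_Y·6.383/EI, so M_Y = 1601/6.383 = 250.9 kN·m (hogging).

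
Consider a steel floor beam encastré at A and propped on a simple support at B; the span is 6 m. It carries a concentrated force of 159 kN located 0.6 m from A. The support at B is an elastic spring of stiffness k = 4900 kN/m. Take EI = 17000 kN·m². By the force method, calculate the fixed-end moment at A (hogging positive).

Take the reaction at B as the redundant and release it; the primary structure is a cantilever fixed at A.
Downward deflection at the released point B due to the loads:
  point load 159 at a = 0.6: Pa²(3L − a)/(6EI) = 166/EI
Flexibility coefficient — unit upward force at B: δ_{BB} = L³/(3EI) = 72/EI.
With EI = 17000 kN·m²: δ_0 = 0.009764 m and δ_{BB} = 0.004235 m/kN.
Compatibility — the spring shortens by R_B/k under the reaction it provides: δ_0 − R_B·δ_{BB} = R_B/k. With 1/k = 0.000204 m/kN, R_B = δ_0 / (δ_{BB} + 1/k) = 0.009764 / (0.004235 + 0.000204) = 2.2 kN.
Moment equilibrium about A: M_A = Σ(load moments about A) − R_B·L = 95.4 − 2.2×6 = 82.2 kN·m.

M_A = 82.2 kN·m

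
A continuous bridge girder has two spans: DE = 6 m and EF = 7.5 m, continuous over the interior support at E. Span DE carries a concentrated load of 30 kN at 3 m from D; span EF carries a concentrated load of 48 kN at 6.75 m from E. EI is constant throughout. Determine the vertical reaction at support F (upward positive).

Insert a hinge at E; M_E is the redundant, and each span becomes simply supported.
End slopes at the hinge E, treating each span as simply supported:
  span DE: point load 30 at a = 3: Pab(L + a)/(6LEI) = 67.5/EI
  span EF: point load 48 at a = 6.75: Pab(L + b)/(6LEI) = 44.55/EI
  relative rotation θ_0 = (67.5 + 44.55)/EI = 112/EI
A unit hogging moment at E produces rotation L₁/(3EI) + L₂/(3EI) = 4.5/EI.
Compatibility: M_E·(L₁+L₂)/(3EI) = θ_0, giving M_E = 24.9 kN·m (hogging).
Span EF, ΣM about F: R_E^{EF}·7.5 = 36 + 24.9, so R_E^{EF} = 8.12 kN and R_F = 48 − 8.12 = 39.88 kN.

R_F = 39.88 kN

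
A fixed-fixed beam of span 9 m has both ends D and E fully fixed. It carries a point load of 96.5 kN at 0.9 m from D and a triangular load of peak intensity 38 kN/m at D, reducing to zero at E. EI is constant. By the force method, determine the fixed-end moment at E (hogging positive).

M_E = 110.4 kN·m

Take the two fixed-end moments M_D, M_E as redundants; the released structure is the simple span DE.
On the primary (simply-supported) span, the end slopes from the loading are:
  at D: point load 96.5 at a = 0.9: Pab(L + b)/(6LEI) = 222.8/EI
  at E: point load 96.5 at a = 0.9: Pab(L + a)/(6LEI) = 129/EI
  at D: triangular load, peak 38: w₀L³/(45EI) = 615.6/EI
  at E: triangular load, peak 38: 7w₀L³/(360EI) = 538.6/EI
  θ_D0 = 838.4/EI,  θ_E0 = 667.6/EI
Flexibility coefficients: a unit moment at one end gives L/(3EI) there and L/(6EI) at the far end, so f₁₁ = f₂₂ = 3/EI and f₁₂ = f₂₁ = 1.5/EI.
Compatibility — zero rotation at each built-in end:
  3 M_D + 1.5 M_E = 838.4
  1.5 M_D + 3 M_E = 667.6
Solving the pair gives M_D = 224.2 kN·m and M_E = 110.4 kN·m (hogging).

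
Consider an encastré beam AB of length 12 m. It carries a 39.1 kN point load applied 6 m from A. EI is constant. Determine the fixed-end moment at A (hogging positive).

M_A = 58.65 kN·m

Take the two fixed-end moments M_A, M_B as redundants; the released structure is the simple span AB.
End rotations of the released simple span under the applied load (×1/EI):
  at A: point load 39.1 at a = 6: Pab(L + b)/(6LEI) = 351.9/EI
  at B: point load 39.1 at a = 6: Pab(L + a)/(6LEI) = 351.9/EI
  θ_A0 = 351.9/EI,  θ_B0 = 351.9/EI
Flexibility coefficients: a unit moment at one end gives L/(3EI) there and L/(6EI) at the far end, so f₁₁ = f₂₂ = 4/EI and f₁₂ = f₂₁ = 2/EI.
Compatibility — zero rotation at each built-in end:
  4 M_A + 2 M_B = 351.9
  2 M_A + 4 M_B = 351.9
Solving the pair gives M_A = 58.65 kN·m and M_B = 58.65 kN·m (hogging).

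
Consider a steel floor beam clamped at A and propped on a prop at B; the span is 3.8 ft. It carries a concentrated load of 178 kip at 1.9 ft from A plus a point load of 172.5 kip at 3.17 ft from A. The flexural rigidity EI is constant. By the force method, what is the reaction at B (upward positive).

Release the roller at B. Primary structure: cantilever fixed at A.
Deflection at B on the released cantilever, summing each load's contribution:
  point load 178 at a = 1.9: Pa²(3L − a)/(6EI) = 1017/EI
  point load 172.5 at a = 3.17: Pa²(3L − a)/(6EI) = 2378/EI
  δ_0 = 3395/EI
Tip deflection under a unit load at B: L³/(3EI) = 18.29/EI.
The prop prevents deflection at B: R_B = δ_0/δ_{BB} = 3395/18.29 = 185.6 kip.

R_B = 185.6 kip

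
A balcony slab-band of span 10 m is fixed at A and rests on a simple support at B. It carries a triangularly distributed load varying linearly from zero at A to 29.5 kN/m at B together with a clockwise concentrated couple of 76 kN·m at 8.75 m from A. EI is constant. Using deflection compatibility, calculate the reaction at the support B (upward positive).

Remove the prop at B; the released (primary) structure is a cantilever built in at A.
Deflection at B on the released cantilever, summing each load's contribution:
  triangular load, peak 29.5 at the free end: 11w₀L⁴/(120EI) = 27042/EI
  clockwise couple 76 at a = 8.75: M₀a(2L − a)/(2EI) = 3741/EI
  δ_0 = 30782/EI
Flexibility coefficient — unit upward force at B: δ_{BB} = L³/(3EI) = 333.3/EI.
The prop prevents deflection at B: R_B = δ_0/δ_{BB} = 30782/333.3 = 92.35 kN.

R_B = 92.35 kN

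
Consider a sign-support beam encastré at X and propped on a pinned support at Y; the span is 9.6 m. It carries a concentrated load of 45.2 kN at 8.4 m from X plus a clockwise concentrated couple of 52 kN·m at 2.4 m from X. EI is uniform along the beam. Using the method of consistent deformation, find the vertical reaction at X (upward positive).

Remove the prop at Y; the released (primary) structure is a cantilever built in at X.
Downward deflection at the released point Y due to the loads:
  point load 45.2 at a = 8.4: Pa²(3L − a)/(6EI) = 10844/EI
  clockwise couple 52 at a = 2.4: M₀a(2L − a)/(2EI) = 1048/EI
  δ_0 = 11892/EI
Tip deflection under a unit load at Y: L³/(3EI) = 294.9/EI.
Compatibility at Y: δ_0 − R_Y·δ_{YY} = 0, so R_Y = 11892/294.9 = 40.32 kN.
Vertical equilibrium: R_X = ΣP − R_Y = 45.2 − 40.32 = 4.876 kN.

R_X = 4.876 kN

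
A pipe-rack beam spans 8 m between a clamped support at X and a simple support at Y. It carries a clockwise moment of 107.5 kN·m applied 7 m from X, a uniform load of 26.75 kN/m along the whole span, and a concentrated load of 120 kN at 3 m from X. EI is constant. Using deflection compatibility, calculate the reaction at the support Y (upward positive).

R_Y = 122.2 kN

Remove the prop at Y; the released (primary) structure is a cantilever built in at X.
Downward deflection at the released point Y due to the loads:
  clockwise couple 107.5 at a = 7: M₀a(2L − a)/(2EI) = 3386/EI
  UDL 26.75: wL⁴/(8EI) = 13696/EI
  point load 120 at a = 3: Pa²(3L − a)/(6EI) = 3780/EI
  δ_0 = 20862/EI
Flexibility coefficient — unit upward force at Y: δ_{YY} = L³/(3EI) = 170.7/EI.
The prop prevents deflection at Y: R_Y = δ_0/δ_{YY} = 20862/170.7 = 122.2 kN.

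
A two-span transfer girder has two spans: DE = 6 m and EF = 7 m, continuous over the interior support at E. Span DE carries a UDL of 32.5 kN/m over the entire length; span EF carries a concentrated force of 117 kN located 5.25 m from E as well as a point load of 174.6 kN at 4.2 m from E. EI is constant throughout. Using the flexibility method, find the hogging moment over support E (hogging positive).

M_E = 229.7 kN·m

Release continuity at E by inserting a hinge; the redundant is the internal moment M_E. The primary structure is two simply-supported spans DE and EF.
Rotations at E on the released spans (each span's end-slope, ×1/EI):
  span DE: UDL 32.5: wL³/(24EI) = 292.5/EI
  span EF: point load 117 at a = 5.25: Pab(L + b)/(6LEI) = 223.9/EI
  span EF: point load 174.6 at a = 4.2: Pab(L + b)/(6LEI) = 479.1/EI
  relative rotation θ_0 = (292.5 + 703)/EI = 995.5/EI
A unit hogging moment at E produces rotation L₁/(3EI) + L₂/(3EI) = 4.333/EI.
Slope continuity at E: θ_0 = M_E·4.333/EI, so M_E = 995.5/4.333 = 229.7 kN·m (hogging).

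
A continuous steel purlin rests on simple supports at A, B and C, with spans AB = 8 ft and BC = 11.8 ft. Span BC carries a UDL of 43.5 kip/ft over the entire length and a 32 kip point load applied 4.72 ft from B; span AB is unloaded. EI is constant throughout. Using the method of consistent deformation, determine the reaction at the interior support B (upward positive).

Insert a hinge at B; M_B is the redundant, and each span becomes simply supported.
Rotations at B on the released spans (each span's end-slope, ×1/EI):
  span BC: UDL 43.5: wL³/(24EI) = 2978/EI
  span BC: point load 32 at a = 4.72: Pab(L + b)/(6LEI) = 285.2/EI
  relative rotation θ_0 = (0 + 3263)/EI = 3263/EI
A unit hogging moment at B produces rotation L₁/(3EI) + L₂/(3EI) = 6.6/EI.
Compatibility: M_B·(L₁+L₂)/(3EI) = θ_0, giving M_B = 494.4 kip·ft (hogging).
Span AB, ΣM about A with M_B applied at B: R_B^{AB}·8 = 0 + 494.4, so R_B^{AB} = 61.8 kip and R_A = 0 − 61.8 = -61.8 kip.
Span BC, ΣM about C: R_B^{BC}·11.8 = 3255 + 494.4, so R_B^{BC} = 317.7 kip and R_C = 545.3 − 317.7 = 227.6 kip.
R_B = 61.8 + 317.7 = 379.6 kip.

R_B = 379.6 kip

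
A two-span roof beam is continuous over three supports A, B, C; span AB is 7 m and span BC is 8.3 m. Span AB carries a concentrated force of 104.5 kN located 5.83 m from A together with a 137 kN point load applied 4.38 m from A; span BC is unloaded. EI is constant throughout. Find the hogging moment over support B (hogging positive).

M_B = 126.2 kN·m

Insert a hinge at B; M_B is the redundant, and each span becomes simply supported.
Discontinuity in slope at B on the released structure — sum the simple-span end rotations:
  span AB: point load 104.5 at a = 5.83: Pab(L + a)/(6LEI) = 217.7/EI
  span AB: point load 137 at a = 4.38: Pab(L + a)/(6LEI) = 426/EI
  relative rotation θ_0 = (643.7 + 0)/EI = 643.7/EI
A unit hogging moment at B produces rotation L₁/(3EI) + L₂/(3EI) = 5.1/EI.
Slope continuity at B: θ_0 = M_B·5.1/EI, so M_B = 643.7/5.1 = 126.2 kN·m (hogging).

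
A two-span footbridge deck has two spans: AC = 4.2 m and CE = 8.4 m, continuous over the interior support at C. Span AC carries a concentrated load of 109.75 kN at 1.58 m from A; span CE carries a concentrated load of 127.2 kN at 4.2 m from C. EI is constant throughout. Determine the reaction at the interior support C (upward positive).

Insert a hinge at C; M_C is the redundant, and each span becomes simply supported.
End slopes at the hinge C, treating each span as simply supported:
  span AC: point load 109.75 at a = 1.58: Pab(L + a)/(6LEI) = 104.2/EI
  span CE: point load 127.2 at a = 4.2: Pab(L + b)/(6LEI) = 561/EI
  relative rotation θ_0 = (104.2 + 561)/EI = 665.2/EI
A unit hogging moment at C produces rotation L₁/(3EI) + L₂/(3EI) = 4.2/EI.
Compatibility: M_C·(L₁+L₂)/(3EI) = θ_0, giving M_C = 158.4 kN·m (hogging).
Span AC, ΣM about A with M_C applied at C: R_C^{AC}·4.2 = 173.4 + 158.4, so R_C^{AC} = 78.99 kN and R_A = 109.8 − 78.99 = 30.76 kN.
Span CE, ΣM about E: R_C^{CE}·8.4 = 534.2 + 158.4, so R_C^{CE} = 82.45 kN and R_E = 127.2 − 82.45 = 44.75 kN.
R_C = 78.99 + 82.45 = 161.4 kN.

R_C = 161.4 kN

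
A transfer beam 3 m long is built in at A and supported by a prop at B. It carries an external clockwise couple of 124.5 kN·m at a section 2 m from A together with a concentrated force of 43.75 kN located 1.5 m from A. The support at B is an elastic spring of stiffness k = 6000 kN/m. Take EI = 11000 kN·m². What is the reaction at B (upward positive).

Release the roller at B. Primary structure: cantilever fixed at A.
Free-end deflection of the primary structure under the applied loading (downward +):
  clockwise couple 124.5 at a = 2: M₀a(2L − a)/(2EI) = 498/EI
  point load 43.75 at a = 1.5: Pa²(3L − a)/(6EI) = 123/EI
  δ_0 = 621/EI
Flexibility coefficient — unit upward force at B: δ_{BB} = L³/(3EI) = 9/EI.
With EI = 11000 kN·m²: δ_0 = 0.056459 m and δ_{BB} = 0.000818 m/kN.
Compatibility — the spring shortens by R_B/k under the reaction it provides: δ_0 − R_B·δ_{BB} = R_B/k. With 1/k = 0.000167 m/kN, R_B = δ_0 / (δ_{BB} + 1/k) = 0.056459 / (0.000818 + 0.000167) = 57.33 kN.

R_B = 57.33 kN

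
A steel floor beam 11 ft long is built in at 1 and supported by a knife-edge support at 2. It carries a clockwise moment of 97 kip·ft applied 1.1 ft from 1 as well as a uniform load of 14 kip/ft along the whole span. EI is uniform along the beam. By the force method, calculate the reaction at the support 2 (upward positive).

R_2 = 60.26 kip

Choose R_2 as the redundant. The primary structure is the cantilever fixed at 1.
Downward deflection at the released point 2 due to the loads:
  clockwise couple 97 at a = 1.1: M₀a(2L − a)/(2EI) = 1115/EI
  UDL 14: wL⁴/(8EI) = 25622/EI
  δ_0 = 26737/EI
Flexibility coefficient — unit upward force at 2: δ_{22} = L³/(3EI) = 443.7/EI.
Compatibility at 2: δ_0 − R_2·δ_{22} = 0, so R_2 = 26737/443.7 = 60.26 kip.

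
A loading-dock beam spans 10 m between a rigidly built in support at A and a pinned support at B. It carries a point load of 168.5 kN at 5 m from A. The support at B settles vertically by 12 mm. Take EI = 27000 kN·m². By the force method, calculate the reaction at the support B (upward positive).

Choose R_B as the redundant. The primary structure is the cantilever fixed at A.
Primary-structure tip deflection at B by superposition:
  point load 168.5 at a = 5: Pa²(3L − a)/(6EI) = 17552/EI
Tip deflection under a unit load at B: L³/(3EI) = 333.3/EI.
With EI = 27000 kN·m²: δ_0 = 0.65008 m and δ_{BB} = 0.012346 m/kN.
Compatibility — the beam at B must follow the support down by 0.012 m: δ_0 − R_B·δ_{BB} = 0.012, so R_B = (0.65008 − 0.012)/0.012346 = 51.68 kN.

R_B = 51.68 kN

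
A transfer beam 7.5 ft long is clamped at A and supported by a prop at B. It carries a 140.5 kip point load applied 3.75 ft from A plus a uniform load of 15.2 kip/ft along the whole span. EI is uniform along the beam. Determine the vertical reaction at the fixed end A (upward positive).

R_A = 167.8 kip

Remove the prop at B; the released (primary) structure is a cantilever built in at A.
Downward deflection at the released point B due to the loads:
  point load 140.5 at a = 3.75: Pa²(3L − a)/(6EI) = 6174/EI
  UDL 15.2: wL⁴/(8EI) = 6012/EI
  δ_0 = 12186/EI
Flexibility coefficient — unit upward force at B: δ_{BB} = L³/(3EI) = 140.6/EI.
The prop prevents deflection at B: R_B = δ_0/δ_{BB} = 12186/140.6 = 86.66 kip.
Vertical equilibrium: R_A = ΣP − R_B = 254.5 − 86.66 = 167.8 kip.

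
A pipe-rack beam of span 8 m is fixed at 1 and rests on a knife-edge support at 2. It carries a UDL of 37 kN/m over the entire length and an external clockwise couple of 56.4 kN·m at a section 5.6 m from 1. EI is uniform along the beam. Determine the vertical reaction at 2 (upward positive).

R_2 = 120.6 kN

Release the roller at 2. Primary structure: cantilever fixed at 1.
Free-end deflection of the primary structure under the applied loading (downward +):
  UDL 37: wL⁴/(8EI) = 18944/EI
  clockwise couple 56.4 at a = 5.6: M₀a(2L − a)/(2EI) = 1642/EI
  δ_0 = 20586/EI
Flexibility coefficient — unit upward force at 2: δ_{22} = L³/(3EI) = 170.7/EI.
Compatibility at 2: δ_0 − R_2·δ_{22} = 0, so R_2 = 20586/170.7 = 120.6 kN.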